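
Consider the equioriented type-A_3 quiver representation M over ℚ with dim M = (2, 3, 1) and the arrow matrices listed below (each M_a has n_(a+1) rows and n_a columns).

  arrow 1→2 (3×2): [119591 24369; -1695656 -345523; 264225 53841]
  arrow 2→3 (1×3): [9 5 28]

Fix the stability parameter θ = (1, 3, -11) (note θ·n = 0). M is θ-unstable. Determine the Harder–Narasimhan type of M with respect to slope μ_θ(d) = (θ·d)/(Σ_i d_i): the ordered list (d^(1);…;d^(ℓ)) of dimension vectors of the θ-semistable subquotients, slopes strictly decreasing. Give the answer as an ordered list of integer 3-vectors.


Interval decomposition of M: I[1,2], I[1,3], I[2,2].
HN type (ℓ=3): μ^(1)=3; μ^(2)=1; μ^(3)=-7/3

((0, 2, 0); (1, 0, 0); (1, 1, 1))


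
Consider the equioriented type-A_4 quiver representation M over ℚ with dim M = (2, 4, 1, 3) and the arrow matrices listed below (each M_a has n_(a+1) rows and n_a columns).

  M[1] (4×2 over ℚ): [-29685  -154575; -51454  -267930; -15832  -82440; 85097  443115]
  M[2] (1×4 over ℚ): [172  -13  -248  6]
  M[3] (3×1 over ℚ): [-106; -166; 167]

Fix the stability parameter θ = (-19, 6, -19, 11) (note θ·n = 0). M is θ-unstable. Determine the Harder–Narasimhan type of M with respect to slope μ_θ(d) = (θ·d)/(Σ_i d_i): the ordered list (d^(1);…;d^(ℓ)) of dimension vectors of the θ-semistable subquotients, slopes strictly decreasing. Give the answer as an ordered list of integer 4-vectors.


Barcode: M ≅ I[1,1], I[1,2], I[2,2]^2, I[2,4], I[4,4]^2. HN layers by μ_θ (4 steps, strictly decreasing):
  μ^(1)=11; μ^(2)=6; μ^(3)=-13/2; μ^(4)=-19

((0, 0, 0, 3); (0, 3, 0, 0); (0, 1, 1, 0); (2, 0, 0, 0))


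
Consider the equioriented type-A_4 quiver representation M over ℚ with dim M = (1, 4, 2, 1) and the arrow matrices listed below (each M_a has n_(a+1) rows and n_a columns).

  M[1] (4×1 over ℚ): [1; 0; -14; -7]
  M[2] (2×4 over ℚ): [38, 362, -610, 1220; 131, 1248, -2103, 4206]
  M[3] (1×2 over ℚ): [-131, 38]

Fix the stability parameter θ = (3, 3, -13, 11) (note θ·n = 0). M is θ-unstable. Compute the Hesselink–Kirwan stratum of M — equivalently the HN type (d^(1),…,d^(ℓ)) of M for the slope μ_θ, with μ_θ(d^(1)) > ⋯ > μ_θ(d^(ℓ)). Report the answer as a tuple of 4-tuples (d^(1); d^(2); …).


Via rank(M_{q-1}∘⋯∘M_p): M ≅ I[1,3], I[2,2]^2, I[2,4].
μ_θ-semistable layers: μ^(1)=11; μ^(2)=3; μ^(3)=-7/3; μ^(4)=-5

((0, 0, 0, 1); (0, 2, 0, 0); (1, 1, 1, 0); (0, 1, 1, 0))


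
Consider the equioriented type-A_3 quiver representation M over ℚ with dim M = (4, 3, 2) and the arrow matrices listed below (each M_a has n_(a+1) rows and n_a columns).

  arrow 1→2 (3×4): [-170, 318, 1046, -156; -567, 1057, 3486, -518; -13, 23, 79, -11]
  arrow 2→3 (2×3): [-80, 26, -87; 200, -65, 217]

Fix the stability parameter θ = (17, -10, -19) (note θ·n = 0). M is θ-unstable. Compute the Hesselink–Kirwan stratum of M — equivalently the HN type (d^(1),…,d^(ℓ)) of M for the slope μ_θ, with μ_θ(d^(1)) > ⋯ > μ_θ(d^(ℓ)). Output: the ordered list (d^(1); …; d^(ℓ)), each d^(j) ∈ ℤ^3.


Barcode: M ≅ I[1,1], I[1,2], I[1,3]^2. HN layers by μ_θ (3 steps, strictly decreasing):
  μ^(1)=17; μ^(2)=7/2; μ^(3)=-4

((1, 0, 0); (1, 1, 0); (2, 2, 2))


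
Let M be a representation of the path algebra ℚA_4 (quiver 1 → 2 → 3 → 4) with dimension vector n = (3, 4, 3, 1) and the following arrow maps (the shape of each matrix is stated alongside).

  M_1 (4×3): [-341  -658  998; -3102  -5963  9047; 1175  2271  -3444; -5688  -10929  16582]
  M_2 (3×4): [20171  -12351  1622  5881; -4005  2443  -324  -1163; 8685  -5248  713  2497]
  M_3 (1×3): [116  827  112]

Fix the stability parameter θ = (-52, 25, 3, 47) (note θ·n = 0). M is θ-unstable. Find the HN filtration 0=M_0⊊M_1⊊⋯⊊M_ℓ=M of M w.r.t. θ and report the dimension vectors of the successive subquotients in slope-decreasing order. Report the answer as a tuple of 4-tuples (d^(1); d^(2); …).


Via rank(M_{q-1}∘⋯∘M_p): M ≅ I[1,3]^2, I[1,4], I[2,2].
μ_θ-semistable layers: μ^(1)=47; μ^(2)=25; μ^(3)=14; μ^(4)=-52

((0, 0, 0, 1); (0, 1, 0, 0); (0, 3, 3, 0); (3, 0, 0, 0))


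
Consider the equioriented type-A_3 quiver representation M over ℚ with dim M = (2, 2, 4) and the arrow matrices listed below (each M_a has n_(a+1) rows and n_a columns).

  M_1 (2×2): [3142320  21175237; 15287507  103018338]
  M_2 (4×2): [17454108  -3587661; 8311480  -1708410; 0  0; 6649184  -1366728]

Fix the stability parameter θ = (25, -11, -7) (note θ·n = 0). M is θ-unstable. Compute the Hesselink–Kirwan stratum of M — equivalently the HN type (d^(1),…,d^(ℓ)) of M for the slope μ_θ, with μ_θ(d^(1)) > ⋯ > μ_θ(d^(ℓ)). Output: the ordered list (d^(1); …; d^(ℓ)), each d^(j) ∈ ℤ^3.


Interval decomposition of M: I[1,2], I[1,3], I[3,3]^3.
HN type (ℓ=3): μ^(1)=7; μ^(2)=7/3; μ^(3)=-7

((1, 1, 0); (1, 1, 1); (0, 0, 3))


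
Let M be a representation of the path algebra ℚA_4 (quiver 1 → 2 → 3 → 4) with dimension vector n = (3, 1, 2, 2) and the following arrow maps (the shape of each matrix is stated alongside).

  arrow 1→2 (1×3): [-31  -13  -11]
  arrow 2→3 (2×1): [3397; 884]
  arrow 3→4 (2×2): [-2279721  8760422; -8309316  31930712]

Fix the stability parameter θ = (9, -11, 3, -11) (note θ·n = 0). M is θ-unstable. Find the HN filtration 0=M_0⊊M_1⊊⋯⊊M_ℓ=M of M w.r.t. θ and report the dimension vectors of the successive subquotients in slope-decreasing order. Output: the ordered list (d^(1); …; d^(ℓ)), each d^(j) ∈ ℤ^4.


Via rank(M_{q-1}∘⋯∘M_p): M ≅ I[1,1]^2, I[1,4], I[3,3], I[4,4].
μ_θ-semistable layers: μ^(1)=9; μ^(2)=3; μ^(3)=-5/2; μ^(4)=-11

((2, 0, 0, 0); (0, 0, 1, 0); (1, 1, 1, 1); (0, 0, 0, 1))


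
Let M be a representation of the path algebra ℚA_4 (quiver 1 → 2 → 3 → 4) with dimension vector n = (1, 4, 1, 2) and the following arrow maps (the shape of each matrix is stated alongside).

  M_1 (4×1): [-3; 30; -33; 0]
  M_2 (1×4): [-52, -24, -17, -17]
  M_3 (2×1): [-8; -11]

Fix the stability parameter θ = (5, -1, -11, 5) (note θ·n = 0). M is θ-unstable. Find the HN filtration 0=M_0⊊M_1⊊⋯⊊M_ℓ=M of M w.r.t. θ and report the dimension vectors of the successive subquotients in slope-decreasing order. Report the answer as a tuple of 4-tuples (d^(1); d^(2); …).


Via rank(M_{q-1}∘⋯∘M_p): M ≅ I[1,4], I[2,2]^3, I[4,4].
μ_θ-semistable layers: μ^(1)=5; μ^(2)=-1; μ^(3)=-7/3

((0, 0, 0, 2); (0, 3, 0, 0); (1, 1, 1, 0))


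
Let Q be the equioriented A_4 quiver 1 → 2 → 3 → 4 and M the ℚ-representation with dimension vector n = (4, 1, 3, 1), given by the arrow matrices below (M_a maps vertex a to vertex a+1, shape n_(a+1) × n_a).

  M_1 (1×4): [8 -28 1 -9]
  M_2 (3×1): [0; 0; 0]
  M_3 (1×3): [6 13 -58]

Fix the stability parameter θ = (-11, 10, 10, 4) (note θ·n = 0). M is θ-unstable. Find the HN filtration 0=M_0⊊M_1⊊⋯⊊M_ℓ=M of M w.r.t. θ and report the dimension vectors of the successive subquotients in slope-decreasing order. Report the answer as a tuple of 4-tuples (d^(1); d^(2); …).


Interval decomposition of M: I[1,1]^3, I[1,2], I[3,3]^2, I[3,4].
HN type (ℓ=3): μ^(1)=10; μ^(2)=7; μ^(3)=-11

((0, 1, 2, 0); (0, 0, 1, 1); (4, 0, 0, 0))


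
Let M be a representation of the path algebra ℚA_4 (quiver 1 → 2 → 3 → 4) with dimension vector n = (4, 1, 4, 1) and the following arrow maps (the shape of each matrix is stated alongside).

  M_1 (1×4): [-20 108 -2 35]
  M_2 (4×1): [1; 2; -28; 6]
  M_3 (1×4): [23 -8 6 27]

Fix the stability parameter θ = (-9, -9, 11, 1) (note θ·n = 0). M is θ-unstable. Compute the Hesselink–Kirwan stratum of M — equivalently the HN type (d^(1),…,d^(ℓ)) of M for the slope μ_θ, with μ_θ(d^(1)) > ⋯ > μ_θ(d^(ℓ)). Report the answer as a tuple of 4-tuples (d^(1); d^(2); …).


Via rank(M_{q-1}∘⋯∘M_p): M ≅ I[1,1]^3, I[1,4], I[3,3]^3.
μ_θ-semistable layers: μ^(1)=11; μ^(2)=6; μ^(3)=-9

((0, 0, 3, 0); (0, 0, 1, 1); (4, 1, 0, 0))


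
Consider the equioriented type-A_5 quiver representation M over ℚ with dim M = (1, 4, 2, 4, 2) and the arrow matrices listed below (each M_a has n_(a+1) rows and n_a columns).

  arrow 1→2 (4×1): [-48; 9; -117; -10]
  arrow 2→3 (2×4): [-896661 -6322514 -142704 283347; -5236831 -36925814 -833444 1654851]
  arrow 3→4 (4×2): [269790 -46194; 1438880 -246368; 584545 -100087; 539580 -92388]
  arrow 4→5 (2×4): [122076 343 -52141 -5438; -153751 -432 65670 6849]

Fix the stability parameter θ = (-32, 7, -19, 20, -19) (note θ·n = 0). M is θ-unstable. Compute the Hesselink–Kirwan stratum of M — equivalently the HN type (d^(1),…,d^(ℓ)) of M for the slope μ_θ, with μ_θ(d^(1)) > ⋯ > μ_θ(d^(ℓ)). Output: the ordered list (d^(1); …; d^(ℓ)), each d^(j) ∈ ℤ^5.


Barcode: M ≅ I[1,2], I[2,2], I[2,3], I[2,5], I[4,4]^2, I[4,5]. HN layers by μ_θ (5 steps, strictly decreasing):
  μ^(1)=20; μ^(2)=7; μ^(3)=1/2; μ^(4)=-6; μ^(5)=-32

((0, 0, 0, 2, 0); (0, 2, 0, 0, 0); (0, 0, 0, 2, 2); (0, 2, 2, 0, 0); (1, 0, 0, 0, 0))


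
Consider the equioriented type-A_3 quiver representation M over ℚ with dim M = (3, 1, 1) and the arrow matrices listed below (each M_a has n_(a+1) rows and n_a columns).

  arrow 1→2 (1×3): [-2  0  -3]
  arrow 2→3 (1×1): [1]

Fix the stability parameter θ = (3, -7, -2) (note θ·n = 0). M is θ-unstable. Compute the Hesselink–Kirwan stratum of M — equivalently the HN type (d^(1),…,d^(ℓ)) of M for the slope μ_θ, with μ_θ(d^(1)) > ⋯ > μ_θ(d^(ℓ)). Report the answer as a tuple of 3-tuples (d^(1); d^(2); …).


Via rank(M_{q-1}∘⋯∘M_p): M ≅ I[1,1]^2, I[1,3].
μ_θ-semistable layers: μ^(1)=3; μ^(2)=-2

((2, 0, 0); (1, 1, 1))


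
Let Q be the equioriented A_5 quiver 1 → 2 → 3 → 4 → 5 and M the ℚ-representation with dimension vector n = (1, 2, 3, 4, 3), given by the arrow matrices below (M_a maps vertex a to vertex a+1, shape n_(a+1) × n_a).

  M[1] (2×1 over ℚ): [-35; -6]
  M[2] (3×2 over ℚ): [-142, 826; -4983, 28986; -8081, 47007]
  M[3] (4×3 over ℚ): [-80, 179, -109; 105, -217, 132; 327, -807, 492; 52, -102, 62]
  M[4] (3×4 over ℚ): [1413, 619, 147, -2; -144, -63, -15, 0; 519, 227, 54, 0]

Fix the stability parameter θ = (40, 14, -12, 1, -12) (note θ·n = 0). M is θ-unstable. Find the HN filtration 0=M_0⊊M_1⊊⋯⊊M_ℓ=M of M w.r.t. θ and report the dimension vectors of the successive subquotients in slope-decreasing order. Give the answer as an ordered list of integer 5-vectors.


Via rank(M_{q-1}∘⋯∘M_p): M ≅ I[1,5], I[2,5], I[3,3], I[4,4], I[4,5].
μ_θ-semistable layers: μ^(1)=31/5; μ^(2)=1; μ^(3)=-9/4; μ^(4)=-11/2; μ^(5)=-12

((1, 1, 1, 1, 1); (0, 0, 0, 1, 0); (0, 1, 1, 1, 1); (0, 0, 0, 1, 1); (0, 0, 1, 0, 0))


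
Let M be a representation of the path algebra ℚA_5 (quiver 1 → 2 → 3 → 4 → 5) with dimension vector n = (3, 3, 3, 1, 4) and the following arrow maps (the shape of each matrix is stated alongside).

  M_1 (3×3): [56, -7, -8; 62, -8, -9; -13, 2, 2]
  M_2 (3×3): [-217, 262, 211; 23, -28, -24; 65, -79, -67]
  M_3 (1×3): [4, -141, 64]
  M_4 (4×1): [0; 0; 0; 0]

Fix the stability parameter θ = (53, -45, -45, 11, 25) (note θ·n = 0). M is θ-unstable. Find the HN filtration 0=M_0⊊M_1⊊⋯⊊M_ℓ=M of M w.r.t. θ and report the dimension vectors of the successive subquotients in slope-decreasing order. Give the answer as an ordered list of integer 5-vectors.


Barcode: M ≅ I[1,3]^2, I[1,4], I[5,5]^4. HN layers by μ_θ (3 steps, strictly decreasing):
  μ^(1)=25; μ^(2)=11; μ^(3)=-37/3

((0, 0, 0, 0, 4); (0, 0, 0, 1, 0); (3, 3, 3, 0, 0))


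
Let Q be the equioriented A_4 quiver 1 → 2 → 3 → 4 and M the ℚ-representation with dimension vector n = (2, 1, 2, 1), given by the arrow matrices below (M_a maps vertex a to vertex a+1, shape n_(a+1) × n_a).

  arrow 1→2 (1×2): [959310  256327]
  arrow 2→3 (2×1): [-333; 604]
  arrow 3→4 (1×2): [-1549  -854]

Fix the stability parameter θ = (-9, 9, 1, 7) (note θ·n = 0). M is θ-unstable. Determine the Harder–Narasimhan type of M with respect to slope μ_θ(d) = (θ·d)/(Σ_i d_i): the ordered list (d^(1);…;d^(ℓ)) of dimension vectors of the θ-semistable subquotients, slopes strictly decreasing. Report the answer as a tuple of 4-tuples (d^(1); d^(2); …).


Interval decomposition of M: I[1,1], I[1,4], I[3,3].
HN type (ℓ=4): μ^(1)=7; μ^(2)=5; μ^(3)=1; μ^(4)=-9

((0, 0, 0, 1); (0, 1, 1, 0); (0, 0, 1, 0); (2, 0, 0, 0))


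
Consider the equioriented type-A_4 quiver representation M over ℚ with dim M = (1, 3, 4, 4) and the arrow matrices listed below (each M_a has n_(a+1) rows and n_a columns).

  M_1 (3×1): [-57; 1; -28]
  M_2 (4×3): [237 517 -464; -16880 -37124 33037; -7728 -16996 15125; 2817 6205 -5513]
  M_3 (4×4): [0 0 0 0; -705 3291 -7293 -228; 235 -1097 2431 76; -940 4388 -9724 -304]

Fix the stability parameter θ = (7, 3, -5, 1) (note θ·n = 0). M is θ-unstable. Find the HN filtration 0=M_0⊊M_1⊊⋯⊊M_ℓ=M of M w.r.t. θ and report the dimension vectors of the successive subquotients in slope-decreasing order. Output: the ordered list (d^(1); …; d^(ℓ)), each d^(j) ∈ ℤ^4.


Barcode: M ≅ I[1,2], I[2,3], I[2,4], I[3,3]^2, I[4,4]^3. HN layers by μ_θ (4 steps, strictly decreasing):
  μ^(1)=5; μ^(2)=1; μ^(3)=-1; μ^(4)=-5

((1, 1, 0, 0); (0, 0, 0, 4); (0, 2, 2, 0); (0, 0, 2, 0))


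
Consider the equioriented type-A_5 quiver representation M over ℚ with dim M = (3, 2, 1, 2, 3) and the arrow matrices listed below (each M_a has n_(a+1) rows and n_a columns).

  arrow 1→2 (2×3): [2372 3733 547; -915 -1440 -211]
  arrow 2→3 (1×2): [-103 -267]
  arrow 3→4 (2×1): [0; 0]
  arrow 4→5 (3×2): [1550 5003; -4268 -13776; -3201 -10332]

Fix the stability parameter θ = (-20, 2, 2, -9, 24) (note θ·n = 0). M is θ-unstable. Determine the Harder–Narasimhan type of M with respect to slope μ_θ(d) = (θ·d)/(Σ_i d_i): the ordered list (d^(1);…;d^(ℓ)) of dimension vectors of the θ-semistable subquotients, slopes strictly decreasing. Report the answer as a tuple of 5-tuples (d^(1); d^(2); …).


Barcode: M ≅ I[1,1], I[1,2], I[1,3], I[4,5]^2, I[5,5]. HN layers by μ_θ (4 steps, strictly decreasing):
  μ^(1)=24; μ^(2)=2; μ^(3)=-9; μ^(4)=-20

((0, 0, 0, 0, 3); (0, 2, 1, 0, 0); (0, 0, 0, 2, 0); (3, 0, 0, 0, 0))


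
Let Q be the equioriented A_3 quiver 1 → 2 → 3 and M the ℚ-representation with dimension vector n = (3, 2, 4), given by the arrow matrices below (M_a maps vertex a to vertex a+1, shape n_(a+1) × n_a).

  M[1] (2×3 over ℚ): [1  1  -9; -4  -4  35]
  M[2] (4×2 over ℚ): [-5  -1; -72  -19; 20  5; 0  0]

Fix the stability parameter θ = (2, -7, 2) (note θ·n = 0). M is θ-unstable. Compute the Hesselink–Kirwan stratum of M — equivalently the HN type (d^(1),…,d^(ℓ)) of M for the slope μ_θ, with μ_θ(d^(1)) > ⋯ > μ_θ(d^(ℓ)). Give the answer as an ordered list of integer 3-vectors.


Barcode: M ≅ I[1,1], I[1,3]^2, I[3,3]^2. HN layers by μ_θ (2 steps, strictly decreasing):
  μ^(1)=2; μ^(2)=-5/2

((1, 0, 4); (2, 2, 0))


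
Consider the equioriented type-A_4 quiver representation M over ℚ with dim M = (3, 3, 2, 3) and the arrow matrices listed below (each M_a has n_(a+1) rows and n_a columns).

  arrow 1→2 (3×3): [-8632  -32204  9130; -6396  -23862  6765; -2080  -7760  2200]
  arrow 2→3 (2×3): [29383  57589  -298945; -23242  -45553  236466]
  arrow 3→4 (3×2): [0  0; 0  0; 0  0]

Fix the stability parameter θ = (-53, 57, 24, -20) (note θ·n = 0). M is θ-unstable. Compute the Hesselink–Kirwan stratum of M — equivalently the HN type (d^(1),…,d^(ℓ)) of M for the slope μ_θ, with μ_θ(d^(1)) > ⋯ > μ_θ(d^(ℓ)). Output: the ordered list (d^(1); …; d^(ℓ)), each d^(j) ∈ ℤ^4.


Interval decomposition of M: I[1,1]^2, I[1,3], I[2,2], I[2,3], I[4,4]^3.
HN type (ℓ=4): μ^(1)=57; μ^(2)=81/2; μ^(3)=-20; μ^(4)=-53

((0, 1, 0, 0); (0, 2, 2, 0); (0, 0, 0, 3); (3, 0, 0, 0))


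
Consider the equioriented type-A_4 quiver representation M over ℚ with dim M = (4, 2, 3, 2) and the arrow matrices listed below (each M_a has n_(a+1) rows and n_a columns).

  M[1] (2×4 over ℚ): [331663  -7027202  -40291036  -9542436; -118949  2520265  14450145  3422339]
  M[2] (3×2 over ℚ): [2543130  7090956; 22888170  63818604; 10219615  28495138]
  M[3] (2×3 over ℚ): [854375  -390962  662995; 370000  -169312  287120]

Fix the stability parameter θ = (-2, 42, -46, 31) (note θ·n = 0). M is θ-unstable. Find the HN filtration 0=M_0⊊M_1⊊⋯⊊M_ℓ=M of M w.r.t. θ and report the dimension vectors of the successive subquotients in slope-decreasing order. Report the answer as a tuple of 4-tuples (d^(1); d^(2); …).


Via rank(M_{q-1}∘⋯∘M_p): M ≅ I[1,1]^2, I[1,2], I[1,4], I[3,3]^2, I[4,4].
μ_θ-semistable layers: μ^(1)=42; μ^(2)=31; μ^(3)=-2; μ^(4)=-46

((0, 1, 0, 0); (0, 0, 0, 2); (4, 1, 1, 0); (0, 0, 2, 0))


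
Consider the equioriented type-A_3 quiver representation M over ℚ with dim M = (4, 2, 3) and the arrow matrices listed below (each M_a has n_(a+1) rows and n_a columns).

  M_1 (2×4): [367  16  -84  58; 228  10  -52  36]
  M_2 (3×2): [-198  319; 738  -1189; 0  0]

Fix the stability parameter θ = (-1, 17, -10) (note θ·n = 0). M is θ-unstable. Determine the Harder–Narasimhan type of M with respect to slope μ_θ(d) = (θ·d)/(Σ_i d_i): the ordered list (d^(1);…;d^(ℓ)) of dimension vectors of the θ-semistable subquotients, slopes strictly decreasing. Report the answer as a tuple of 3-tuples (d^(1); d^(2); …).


Interval decomposition of M: I[1,1]^2, I[1,2], I[1,3], I[3,3]^2.
HN type (ℓ=4): μ^(1)=17; μ^(2)=7/2; μ^(3)=-1; μ^(4)=-10

((0, 1, 0); (0, 1, 1); (4, 0, 0); (0, 0, 2))


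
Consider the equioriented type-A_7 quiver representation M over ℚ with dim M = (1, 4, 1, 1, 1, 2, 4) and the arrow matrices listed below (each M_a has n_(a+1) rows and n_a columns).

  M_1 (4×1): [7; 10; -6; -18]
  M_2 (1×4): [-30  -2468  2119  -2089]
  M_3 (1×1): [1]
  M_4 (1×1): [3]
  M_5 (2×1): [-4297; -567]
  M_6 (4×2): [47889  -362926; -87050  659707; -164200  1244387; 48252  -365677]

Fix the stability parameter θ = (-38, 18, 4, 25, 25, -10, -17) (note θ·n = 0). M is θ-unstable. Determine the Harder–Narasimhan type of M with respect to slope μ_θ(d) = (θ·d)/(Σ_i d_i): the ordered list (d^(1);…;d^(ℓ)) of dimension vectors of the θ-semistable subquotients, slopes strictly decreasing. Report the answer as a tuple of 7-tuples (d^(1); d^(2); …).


Barcode: M ≅ I[1,7], I[2,2]^3, I[6,7], I[7,7]^2. HN layers by μ_θ (5 steps, strictly decreasing):
  μ^(1)=18; μ^(2)=15/2; μ^(3)=-27/2; μ^(4)=-17; μ^(5)=-38

((0, 3, 0, 0, 0, 0, 0); (0, 1, 1, 1, 1, 1, 1); (0, 0, 0, 0, 0, 1, 1); (0, 0, 0, 0, 0, 0, 2); (1, 0, 0, 0, 0, 0, 0))


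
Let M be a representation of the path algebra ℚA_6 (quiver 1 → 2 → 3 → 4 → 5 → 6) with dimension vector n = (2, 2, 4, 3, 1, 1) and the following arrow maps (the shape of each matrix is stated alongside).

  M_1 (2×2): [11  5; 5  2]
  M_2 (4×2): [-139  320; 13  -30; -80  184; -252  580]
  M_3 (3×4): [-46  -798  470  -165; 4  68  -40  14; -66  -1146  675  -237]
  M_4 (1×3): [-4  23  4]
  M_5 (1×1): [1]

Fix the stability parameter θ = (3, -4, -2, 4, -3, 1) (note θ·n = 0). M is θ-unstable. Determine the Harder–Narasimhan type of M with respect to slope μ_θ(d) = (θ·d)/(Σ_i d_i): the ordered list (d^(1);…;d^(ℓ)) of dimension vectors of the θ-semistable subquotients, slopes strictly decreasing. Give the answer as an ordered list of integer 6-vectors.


Via rank(M_{q-1}∘⋯∘M_p): M ≅ I[1,3]^2, I[3,4], I[3,6], I[4,4].
μ_θ-semistable layers: μ^(1)=4; μ^(2)=1; μ^(3)=1/2; μ^(4)=-1; μ^(5)=-2

((0, 0, 0, 2, 0, 0); (0, 0, 0, 0, 0, 1); (0, 0, 0, 1, 1, 0); (2, 2, 2, 0, 0, 0); (0, 0, 2, 0, 0, 0))


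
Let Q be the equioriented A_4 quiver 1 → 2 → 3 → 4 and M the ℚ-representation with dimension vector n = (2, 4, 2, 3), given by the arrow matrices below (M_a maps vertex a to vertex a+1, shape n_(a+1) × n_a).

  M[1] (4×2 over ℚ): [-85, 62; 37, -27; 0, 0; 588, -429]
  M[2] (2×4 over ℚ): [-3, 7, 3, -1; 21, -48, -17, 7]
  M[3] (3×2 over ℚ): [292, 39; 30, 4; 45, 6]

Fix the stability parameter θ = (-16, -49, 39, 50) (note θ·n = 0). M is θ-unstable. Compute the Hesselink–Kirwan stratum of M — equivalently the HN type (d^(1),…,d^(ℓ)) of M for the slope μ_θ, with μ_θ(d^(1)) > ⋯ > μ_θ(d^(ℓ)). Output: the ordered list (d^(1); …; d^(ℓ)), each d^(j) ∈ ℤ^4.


Interval decomposition of M: I[1,2], I[1,4], I[2,2], I[2,4], I[4,4].
HN type (ℓ=4): μ^(1)=50; μ^(2)=39; μ^(3)=-65/2; μ^(4)=-49

((0, 0, 0, 3); (0, 0, 2, 0); (2, 2, 0, 0); (0, 2, 0, 0))


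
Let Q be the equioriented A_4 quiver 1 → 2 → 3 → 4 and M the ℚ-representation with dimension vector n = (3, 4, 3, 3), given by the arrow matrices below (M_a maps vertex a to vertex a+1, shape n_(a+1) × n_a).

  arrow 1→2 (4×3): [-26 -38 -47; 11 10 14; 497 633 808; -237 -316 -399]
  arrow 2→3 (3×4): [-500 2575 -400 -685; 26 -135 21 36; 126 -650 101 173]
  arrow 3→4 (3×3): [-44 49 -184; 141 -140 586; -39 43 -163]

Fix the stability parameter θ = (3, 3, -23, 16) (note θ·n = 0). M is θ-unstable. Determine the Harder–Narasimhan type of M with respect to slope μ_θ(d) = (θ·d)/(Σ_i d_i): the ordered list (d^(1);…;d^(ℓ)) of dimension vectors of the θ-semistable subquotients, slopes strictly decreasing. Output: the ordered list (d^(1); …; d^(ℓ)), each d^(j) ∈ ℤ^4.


Interval decomposition of M: I[1,2], I[1,4]^2, I[2,2], I[3,4].
HN type (ℓ=4): μ^(1)=16; μ^(2)=3; μ^(3)=-17/3; μ^(4)=-23

((0, 0, 0, 3); (1, 2, 0, 0); (2, 2, 2, 0); (0, 0, 1, 0))


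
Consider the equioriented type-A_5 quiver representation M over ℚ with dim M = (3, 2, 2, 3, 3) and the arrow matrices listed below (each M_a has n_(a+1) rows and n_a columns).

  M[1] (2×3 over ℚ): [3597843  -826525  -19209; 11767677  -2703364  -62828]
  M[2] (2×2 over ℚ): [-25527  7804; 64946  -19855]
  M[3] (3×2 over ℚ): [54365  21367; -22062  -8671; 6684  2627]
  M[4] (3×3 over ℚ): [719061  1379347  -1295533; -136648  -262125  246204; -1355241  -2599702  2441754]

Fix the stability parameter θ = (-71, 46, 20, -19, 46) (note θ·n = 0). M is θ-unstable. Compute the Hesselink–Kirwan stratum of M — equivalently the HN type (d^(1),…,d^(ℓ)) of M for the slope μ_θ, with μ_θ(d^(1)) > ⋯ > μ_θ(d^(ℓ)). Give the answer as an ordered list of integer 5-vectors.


Interval decomposition of M: I[1,1], I[1,5]^2, I[4,5].
HN type (ℓ=4): μ^(1)=46; μ^(2)=47/3; μ^(3)=-19; μ^(4)=-71

((0, 0, 0, 0, 3); (0, 2, 2, 2, 0); (0, 0, 0, 1, 0); (3, 0, 0, 0, 0))


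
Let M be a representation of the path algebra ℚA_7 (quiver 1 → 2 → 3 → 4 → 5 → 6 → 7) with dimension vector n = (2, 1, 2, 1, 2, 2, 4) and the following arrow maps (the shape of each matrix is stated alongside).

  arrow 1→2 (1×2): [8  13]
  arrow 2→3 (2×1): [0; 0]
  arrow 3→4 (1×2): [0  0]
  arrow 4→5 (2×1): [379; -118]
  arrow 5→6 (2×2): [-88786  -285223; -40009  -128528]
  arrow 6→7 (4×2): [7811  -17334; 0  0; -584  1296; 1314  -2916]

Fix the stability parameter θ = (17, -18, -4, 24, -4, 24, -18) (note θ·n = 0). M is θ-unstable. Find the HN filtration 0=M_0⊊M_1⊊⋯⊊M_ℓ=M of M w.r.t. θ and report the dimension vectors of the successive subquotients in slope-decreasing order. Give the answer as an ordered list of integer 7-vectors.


Via rank(M_{q-1}∘⋯∘M_p): M ≅ I[1,1], I[1,2], I[3,3]^2, I[4,7], I[5,6], I[7,7]^3.
μ_θ-semistable layers: μ^(1)=24; μ^(2)=17; μ^(3)=13/2; μ^(4)=-1/2; μ^(5)=-4; μ^(6)=-18

((0, 0, 0, 0, 0, 1, 0); (1, 0, 0, 0, 0, 0, 0); (0, 0, 0, 1, 1, 1, 1); (1, 1, 0, 0, 0, 0, 0); (0, 0, 2, 0, 1, 0, 0); (0, 0, 0, 0, 0, 0, 3))


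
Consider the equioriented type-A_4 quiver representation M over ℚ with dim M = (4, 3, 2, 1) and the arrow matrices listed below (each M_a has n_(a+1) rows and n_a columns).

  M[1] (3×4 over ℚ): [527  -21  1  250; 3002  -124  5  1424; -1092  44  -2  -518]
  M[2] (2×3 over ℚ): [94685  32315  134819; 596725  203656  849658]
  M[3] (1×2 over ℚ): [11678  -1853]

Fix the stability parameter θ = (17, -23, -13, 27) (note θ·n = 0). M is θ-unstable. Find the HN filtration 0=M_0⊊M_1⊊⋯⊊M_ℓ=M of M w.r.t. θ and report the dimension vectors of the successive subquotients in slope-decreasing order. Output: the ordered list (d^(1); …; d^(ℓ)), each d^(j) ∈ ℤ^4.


Via rank(M_{q-1}∘⋯∘M_p): M ≅ I[1,1], I[1,2], I[1,3], I[1,4].
μ_θ-semistable layers: μ^(1)=27; μ^(2)=17; μ^(3)=-3; μ^(4)=-19/3

((0, 0, 0, 1); (1, 0, 0, 0); (1, 1, 0, 0); (2, 2, 2, 0))


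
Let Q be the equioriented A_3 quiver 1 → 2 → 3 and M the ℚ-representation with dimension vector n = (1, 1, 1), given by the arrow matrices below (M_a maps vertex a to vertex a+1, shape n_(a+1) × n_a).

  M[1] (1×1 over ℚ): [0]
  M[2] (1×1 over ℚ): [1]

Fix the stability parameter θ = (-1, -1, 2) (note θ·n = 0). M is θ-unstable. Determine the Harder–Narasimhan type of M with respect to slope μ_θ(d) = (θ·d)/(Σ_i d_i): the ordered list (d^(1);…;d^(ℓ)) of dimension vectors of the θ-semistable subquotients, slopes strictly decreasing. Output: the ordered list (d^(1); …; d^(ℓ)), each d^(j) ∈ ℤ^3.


Via rank(M_{q-1}∘⋯∘M_p): M ≅ I[1,1], I[2,3].
μ_θ-semistable layers: μ^(1)=2; μ^(2)=-1

((0, 0, 1); (1, 1, 0))


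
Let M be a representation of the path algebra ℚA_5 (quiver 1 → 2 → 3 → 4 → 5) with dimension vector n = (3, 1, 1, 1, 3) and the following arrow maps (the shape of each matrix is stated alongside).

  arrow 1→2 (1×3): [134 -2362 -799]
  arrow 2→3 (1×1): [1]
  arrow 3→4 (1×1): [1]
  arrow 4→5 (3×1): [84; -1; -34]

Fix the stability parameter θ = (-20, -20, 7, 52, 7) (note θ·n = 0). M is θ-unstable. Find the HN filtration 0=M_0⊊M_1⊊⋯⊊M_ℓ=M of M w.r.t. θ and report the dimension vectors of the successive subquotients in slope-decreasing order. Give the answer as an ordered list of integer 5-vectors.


Via rank(M_{q-1}∘⋯∘M_p): M ≅ I[1,1]^2, I[1,5], I[5,5]^2.
μ_θ-semistable layers: μ^(1)=59/2; μ^(2)=7; μ^(3)=-20

((0, 0, 0, 1, 1); (0, 0, 1, 0, 2); (3, 1, 0, 0, 0))


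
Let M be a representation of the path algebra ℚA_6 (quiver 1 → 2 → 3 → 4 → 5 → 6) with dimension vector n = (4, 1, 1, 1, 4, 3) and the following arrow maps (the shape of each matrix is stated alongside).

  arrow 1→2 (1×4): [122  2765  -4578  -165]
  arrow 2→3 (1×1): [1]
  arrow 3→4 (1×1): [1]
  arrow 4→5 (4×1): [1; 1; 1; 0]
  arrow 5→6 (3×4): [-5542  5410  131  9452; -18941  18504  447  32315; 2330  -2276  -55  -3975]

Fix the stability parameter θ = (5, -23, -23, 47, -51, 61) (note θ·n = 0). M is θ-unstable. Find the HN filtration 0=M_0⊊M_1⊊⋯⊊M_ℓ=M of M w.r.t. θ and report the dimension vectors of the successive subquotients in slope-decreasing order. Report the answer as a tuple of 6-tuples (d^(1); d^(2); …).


Barcode: M ≅ I[1,1]^3, I[1,6], I[5,5], I[5,6]^2. HN layers by μ_θ (5 steps, strictly decreasing):
  μ^(1)=61; μ^(2)=5; μ^(3)=-2; μ^(4)=-41/3; μ^(5)=-51

((0, 0, 0, 0, 0, 3); (3, 0, 0, 0, 0, 0); (0, 0, 0, 1, 1, 0); (1, 1, 1, 0, 0, 0); (0, 0, 0, 0, 3, 0))


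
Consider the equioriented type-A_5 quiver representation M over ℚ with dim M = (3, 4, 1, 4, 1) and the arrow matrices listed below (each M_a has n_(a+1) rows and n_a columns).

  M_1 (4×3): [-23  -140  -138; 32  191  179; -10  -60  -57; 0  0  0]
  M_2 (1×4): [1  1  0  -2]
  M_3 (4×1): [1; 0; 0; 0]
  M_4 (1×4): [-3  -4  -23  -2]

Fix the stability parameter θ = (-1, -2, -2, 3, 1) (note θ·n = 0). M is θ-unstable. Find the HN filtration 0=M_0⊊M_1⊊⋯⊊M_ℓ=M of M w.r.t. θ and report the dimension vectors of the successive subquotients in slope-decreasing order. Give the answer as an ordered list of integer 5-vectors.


Barcode: M ≅ I[1,2]^2, I[1,5], I[2,2], I[4,4]^3. HN layers by μ_θ (5 steps, strictly decreasing):
  μ^(1)=3; μ^(2)=2; μ^(3)=-3/2; μ^(4)=-5/3; μ^(5)=-2

((0, 0, 0, 3, 0); (0, 0, 0, 1, 1); (2, 2, 0, 0, 0); (1, 1, 1, 0, 0); (0, 1, 0, 0, 0))


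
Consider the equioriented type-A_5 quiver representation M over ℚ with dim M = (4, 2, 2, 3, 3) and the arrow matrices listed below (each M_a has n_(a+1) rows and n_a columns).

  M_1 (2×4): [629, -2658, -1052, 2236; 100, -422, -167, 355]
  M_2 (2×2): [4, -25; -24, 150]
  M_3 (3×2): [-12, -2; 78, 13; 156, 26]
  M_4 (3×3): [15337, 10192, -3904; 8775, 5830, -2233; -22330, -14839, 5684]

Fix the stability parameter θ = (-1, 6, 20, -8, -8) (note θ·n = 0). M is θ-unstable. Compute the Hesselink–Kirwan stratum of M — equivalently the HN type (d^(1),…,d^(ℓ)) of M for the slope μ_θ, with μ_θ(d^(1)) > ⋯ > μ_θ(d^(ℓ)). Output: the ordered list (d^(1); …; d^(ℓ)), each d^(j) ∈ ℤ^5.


Via rank(M_{q-1}∘⋯∘M_p): M ≅ I[1,1]^2, I[1,2], I[1,3], I[3,5], I[4,5]^2.
μ_θ-semistable layers: μ^(1)=20; μ^(2)=6; μ^(3)=4/3; μ^(4)=-1; μ^(5)=-8

((0, 0, 1, 0, 0); (0, 2, 0, 0, 0); (0, 0, 1, 1, 1); (4, 0, 0, 0, 0); (0, 0, 0, 2, 2))


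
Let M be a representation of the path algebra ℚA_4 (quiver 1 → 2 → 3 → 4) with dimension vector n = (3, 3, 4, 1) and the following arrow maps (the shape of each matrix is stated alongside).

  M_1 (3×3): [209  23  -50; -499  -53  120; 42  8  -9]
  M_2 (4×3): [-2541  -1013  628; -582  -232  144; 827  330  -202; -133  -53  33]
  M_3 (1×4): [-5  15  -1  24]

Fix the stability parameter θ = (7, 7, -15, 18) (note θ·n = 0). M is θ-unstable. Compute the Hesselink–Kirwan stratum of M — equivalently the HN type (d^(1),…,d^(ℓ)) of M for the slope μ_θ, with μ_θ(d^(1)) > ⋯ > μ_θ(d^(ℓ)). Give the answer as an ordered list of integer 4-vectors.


Via rank(M_{q-1}∘⋯∘M_p): M ≅ I[1,3]^2, I[1,4], I[3,3].
μ_θ-semistable layers: μ^(1)=18; μ^(2)=-1/3; μ^(3)=-15

((0, 0, 0, 1); (3, 3, 3, 0); (0, 0, 1, 0))


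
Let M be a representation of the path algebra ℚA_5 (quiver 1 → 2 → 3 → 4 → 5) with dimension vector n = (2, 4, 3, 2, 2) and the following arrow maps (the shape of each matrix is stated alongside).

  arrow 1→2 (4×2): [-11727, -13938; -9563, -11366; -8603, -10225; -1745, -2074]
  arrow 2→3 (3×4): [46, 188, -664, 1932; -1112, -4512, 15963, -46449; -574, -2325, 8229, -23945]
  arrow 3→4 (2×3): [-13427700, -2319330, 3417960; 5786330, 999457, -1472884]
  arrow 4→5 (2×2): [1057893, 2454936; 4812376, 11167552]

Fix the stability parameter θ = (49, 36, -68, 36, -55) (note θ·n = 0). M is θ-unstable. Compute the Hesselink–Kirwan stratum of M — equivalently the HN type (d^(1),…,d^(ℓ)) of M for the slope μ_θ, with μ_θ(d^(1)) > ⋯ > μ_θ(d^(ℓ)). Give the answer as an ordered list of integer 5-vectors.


Via rank(M_{q-1}∘⋯∘M_p): M ≅ I[1,3], I[1,5], I[2,2], I[2,3], I[4,4], I[5,5].
μ_θ-semistable layers: μ^(1)=36; μ^(2)=17/3; μ^(3)=-2/5; μ^(4)=-16; μ^(5)=-55

((0, 1, 0, 1, 0); (1, 1, 1, 0, 0); (1, 1, 1, 1, 1); (0, 1, 1, 0, 0); (0, 0, 0, 0, 1))


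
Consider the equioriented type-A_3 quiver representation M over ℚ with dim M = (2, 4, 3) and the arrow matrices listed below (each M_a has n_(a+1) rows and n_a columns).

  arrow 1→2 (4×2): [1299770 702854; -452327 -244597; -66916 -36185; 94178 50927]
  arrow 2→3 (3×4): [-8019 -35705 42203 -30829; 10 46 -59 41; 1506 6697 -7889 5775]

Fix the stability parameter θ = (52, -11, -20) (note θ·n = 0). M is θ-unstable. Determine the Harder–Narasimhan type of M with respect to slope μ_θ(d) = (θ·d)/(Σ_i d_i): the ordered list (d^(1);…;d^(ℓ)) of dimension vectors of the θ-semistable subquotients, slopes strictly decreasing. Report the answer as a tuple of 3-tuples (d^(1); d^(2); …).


Barcode: M ≅ I[1,2], I[1,3], I[2,3]^2. HN layers by μ_θ (3 steps, strictly decreasing):
  μ^(1)=41/2; μ^(2)=7; μ^(3)=-31/2

((1, 1, 0); (1, 1, 1); (0, 2, 2))


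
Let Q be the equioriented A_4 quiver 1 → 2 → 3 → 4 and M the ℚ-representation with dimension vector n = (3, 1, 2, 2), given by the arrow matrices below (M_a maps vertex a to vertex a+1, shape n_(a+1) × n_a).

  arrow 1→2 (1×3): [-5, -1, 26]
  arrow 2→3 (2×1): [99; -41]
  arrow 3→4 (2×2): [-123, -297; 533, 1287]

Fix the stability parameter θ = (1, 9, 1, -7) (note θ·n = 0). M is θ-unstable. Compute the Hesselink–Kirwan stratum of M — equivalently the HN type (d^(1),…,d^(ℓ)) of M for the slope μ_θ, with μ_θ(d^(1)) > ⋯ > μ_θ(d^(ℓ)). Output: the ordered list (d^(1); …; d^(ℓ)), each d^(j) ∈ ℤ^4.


Barcode: M ≅ I[1,1]^2, I[1,3], I[3,4], I[4,4]. HN layers by μ_θ (4 steps, strictly decreasing):
  μ^(1)=5; μ^(2)=1; μ^(3)=-3; μ^(4)=-7

((0, 1, 1, 0); (3, 0, 0, 0); (0, 0, 1, 1); (0, 0, 0, 1))


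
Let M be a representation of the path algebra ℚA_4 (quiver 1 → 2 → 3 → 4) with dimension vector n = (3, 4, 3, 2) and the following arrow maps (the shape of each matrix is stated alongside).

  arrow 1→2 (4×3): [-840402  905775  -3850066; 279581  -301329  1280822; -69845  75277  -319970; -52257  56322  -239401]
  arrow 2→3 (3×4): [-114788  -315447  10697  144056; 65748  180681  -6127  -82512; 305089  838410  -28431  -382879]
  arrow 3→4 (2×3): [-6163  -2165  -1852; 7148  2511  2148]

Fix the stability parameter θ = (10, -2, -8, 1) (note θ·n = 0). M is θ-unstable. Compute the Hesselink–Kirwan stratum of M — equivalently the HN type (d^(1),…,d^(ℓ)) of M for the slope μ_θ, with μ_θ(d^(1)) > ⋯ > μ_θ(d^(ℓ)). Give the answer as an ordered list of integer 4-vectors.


Barcode: M ≅ I[1,2]^2, I[1,4], I[2,4], I[3,3]. HN layers by μ_θ (5 steps, strictly decreasing):
  μ^(1)=4; μ^(2)=1; μ^(3)=0; μ^(4)=-5; μ^(5)=-8

((2, 2, 0, 0); (0, 0, 0, 2); (1, 1, 1, 0); (0, 1, 1, 0); (0, 0, 1, 0))


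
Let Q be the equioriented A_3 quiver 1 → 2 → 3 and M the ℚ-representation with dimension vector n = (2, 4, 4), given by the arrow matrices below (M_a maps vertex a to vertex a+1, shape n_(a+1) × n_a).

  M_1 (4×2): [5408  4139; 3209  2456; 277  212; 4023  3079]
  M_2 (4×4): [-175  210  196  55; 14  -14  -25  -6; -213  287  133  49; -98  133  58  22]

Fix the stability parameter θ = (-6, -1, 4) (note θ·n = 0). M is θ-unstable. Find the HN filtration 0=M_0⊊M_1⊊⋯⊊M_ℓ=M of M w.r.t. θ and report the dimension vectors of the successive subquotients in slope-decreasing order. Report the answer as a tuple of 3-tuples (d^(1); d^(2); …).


Barcode: M ≅ I[1,2], I[1,3], I[2,3]^2, I[3,3]. HN layers by μ_θ (3 steps, strictly decreasing):
  μ^(1)=4; μ^(2)=-1; μ^(3)=-6

((0, 0, 4); (0, 4, 0); (2, 0, 0))


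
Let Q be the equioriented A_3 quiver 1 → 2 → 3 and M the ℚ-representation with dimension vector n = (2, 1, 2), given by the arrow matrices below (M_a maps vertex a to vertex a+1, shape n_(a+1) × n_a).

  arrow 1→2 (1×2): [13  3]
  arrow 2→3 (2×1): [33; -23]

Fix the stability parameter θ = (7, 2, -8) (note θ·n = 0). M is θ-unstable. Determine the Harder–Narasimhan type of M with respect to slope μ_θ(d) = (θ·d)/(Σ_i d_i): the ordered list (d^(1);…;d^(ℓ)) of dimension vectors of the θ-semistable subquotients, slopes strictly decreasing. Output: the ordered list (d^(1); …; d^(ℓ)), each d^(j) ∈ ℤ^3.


Interval decomposition of M: I[1,1], I[1,3], I[3,3].
HN type (ℓ=3): μ^(1)=7; μ^(2)=1/3; μ^(3)=-8

((1, 0, 0); (1, 1, 1); (0, 0, 1))


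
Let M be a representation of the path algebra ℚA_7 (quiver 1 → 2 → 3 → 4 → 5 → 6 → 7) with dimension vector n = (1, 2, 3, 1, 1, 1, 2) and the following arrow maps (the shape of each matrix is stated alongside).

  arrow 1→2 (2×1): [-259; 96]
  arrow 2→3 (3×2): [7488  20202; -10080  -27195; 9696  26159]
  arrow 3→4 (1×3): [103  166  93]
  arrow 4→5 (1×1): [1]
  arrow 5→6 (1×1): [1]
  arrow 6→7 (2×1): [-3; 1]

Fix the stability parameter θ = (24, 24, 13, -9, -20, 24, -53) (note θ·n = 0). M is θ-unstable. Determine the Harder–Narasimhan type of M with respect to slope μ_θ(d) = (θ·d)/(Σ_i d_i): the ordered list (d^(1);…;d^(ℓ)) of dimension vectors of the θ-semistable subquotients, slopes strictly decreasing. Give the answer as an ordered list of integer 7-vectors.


Interval decomposition of M: I[1,2], I[2,7], I[3,3]^2, I[7,7].
HN type (ℓ=4): μ^(1)=24; μ^(2)=13; μ^(3)=-7/2; μ^(4)=-53

((1, 1, 0, 0, 0, 0, 0); (0, 0, 2, 0, 0, 0, 0); (0, 1, 1, 1, 1, 1, 1); (0, 0, 0, 0, 0, 0, 1))


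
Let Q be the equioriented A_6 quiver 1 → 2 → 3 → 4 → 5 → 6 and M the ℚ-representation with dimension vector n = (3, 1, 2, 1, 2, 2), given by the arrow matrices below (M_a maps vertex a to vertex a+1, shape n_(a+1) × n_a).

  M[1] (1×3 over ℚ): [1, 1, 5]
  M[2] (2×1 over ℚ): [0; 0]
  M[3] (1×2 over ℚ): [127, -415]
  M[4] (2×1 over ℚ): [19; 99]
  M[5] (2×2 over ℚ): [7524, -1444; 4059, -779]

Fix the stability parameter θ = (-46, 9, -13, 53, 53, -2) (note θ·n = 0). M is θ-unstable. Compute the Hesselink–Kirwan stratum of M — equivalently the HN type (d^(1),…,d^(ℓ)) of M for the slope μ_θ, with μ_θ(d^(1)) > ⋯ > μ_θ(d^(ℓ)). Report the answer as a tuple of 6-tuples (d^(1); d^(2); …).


Interval decomposition of M: I[1,1]^2, I[1,2], I[3,3], I[3,5], I[5,6], I[6,6].
HN type (ℓ=6): μ^(1)=53; μ^(2)=51/2; μ^(3)=9; μ^(4)=-2; μ^(5)=-13; μ^(6)=-46

((0, 0, 0, 1, 1, 0); (0, 0, 0, 0, 1, 1); (0, 1, 0, 0, 0, 0); (0, 0, 0, 0, 0, 1); (0, 0, 2, 0, 0, 0); (3, 0, 0, 0, 0, 0))


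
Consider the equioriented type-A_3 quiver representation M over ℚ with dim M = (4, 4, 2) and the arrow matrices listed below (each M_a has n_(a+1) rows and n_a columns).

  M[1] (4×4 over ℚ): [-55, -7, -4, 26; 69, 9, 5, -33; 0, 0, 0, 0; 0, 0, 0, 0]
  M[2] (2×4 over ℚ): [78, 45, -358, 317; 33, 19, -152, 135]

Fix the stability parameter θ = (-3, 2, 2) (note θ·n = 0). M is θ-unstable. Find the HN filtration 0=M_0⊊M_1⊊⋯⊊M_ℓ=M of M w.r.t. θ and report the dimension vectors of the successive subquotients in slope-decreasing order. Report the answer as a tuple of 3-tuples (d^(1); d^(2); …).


Barcode: M ≅ I[1,1]^2, I[1,3]^2, I[2,2]^2. HN layers by μ_θ (2 steps, strictly decreasing):
  μ^(1)=2; μ^(2)=-3

((0, 4, 2); (4, 0, 0))


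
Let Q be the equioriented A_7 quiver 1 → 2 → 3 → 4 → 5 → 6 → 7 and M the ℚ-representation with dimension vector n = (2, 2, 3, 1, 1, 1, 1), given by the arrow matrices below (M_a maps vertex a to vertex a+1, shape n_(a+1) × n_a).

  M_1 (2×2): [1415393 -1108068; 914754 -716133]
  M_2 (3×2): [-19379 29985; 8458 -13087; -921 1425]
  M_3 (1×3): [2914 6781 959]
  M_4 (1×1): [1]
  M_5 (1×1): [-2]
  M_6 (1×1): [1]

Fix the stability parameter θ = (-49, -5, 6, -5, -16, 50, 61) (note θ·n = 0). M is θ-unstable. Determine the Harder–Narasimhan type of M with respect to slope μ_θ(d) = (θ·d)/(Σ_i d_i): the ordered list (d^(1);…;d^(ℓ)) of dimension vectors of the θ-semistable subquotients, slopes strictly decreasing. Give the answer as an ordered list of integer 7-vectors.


Via rank(M_{q-1}∘⋯∘M_p): M ≅ I[1,3], I[1,7], I[3,3].
μ_θ-semistable layers: μ^(1)=61; μ^(2)=50; μ^(3)=6; μ^(4)=-5; μ^(5)=-49

((0, 0, 0, 0, 0, 0, 1); (0, 0, 0, 0, 0, 1, 0); (0, 0, 2, 0, 0, 0, 0); (0, 2, 1, 1, 1, 0, 0); (2, 0, 0, 0, 0, 0, 0))


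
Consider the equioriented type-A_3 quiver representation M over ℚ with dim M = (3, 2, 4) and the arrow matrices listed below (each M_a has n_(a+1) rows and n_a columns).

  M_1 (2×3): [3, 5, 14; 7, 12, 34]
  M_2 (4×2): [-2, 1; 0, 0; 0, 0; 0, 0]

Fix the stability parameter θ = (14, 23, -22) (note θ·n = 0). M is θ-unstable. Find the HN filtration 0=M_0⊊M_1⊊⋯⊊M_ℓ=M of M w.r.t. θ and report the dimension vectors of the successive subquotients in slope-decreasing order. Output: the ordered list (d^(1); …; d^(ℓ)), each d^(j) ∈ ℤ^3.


Interval decomposition of M: I[1,1], I[1,2], I[1,3], I[3,3]^3.
HN type (ℓ=4): μ^(1)=23; μ^(2)=14; μ^(3)=5; μ^(4)=-22

((0, 1, 0); (2, 0, 0); (1, 1, 1); (0, 0, 3))
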